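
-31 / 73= -0.42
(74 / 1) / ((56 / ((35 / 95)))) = 37 / 76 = 0.49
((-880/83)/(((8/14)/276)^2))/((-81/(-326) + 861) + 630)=-22308649440/13450067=-1658.63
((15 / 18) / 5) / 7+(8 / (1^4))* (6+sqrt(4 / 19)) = 16* sqrt(19) / 19+2017 / 42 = 51.69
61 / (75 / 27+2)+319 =14266 / 43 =331.77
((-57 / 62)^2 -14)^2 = 2557021489 / 14776336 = 173.05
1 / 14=0.07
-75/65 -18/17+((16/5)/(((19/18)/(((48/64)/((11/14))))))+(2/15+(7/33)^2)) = 3929966/4572711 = 0.86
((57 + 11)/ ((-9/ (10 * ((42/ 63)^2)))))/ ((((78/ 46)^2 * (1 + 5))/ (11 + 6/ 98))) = -389936480/ 18110547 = -21.53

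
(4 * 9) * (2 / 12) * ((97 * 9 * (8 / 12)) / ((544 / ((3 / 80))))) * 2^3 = 2619 / 1360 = 1.93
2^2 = 4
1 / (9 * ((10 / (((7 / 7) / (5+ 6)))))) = 1 / 990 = 0.00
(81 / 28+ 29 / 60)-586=-122351 / 210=-582.62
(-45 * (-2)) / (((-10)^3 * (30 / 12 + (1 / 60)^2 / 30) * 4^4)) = -1215 / 8640032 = -0.00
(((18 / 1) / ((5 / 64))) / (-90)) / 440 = -0.01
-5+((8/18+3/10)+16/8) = -203/90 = -2.26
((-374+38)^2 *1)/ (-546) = -2688/ 13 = -206.77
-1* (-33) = 33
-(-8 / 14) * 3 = 12 / 7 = 1.71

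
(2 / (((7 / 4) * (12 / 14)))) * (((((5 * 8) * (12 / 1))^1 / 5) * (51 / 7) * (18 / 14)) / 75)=19584 / 1225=15.99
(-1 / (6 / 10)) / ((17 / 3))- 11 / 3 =-202 / 51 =-3.96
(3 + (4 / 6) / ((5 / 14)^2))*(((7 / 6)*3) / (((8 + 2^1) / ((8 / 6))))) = 4319 / 1125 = 3.84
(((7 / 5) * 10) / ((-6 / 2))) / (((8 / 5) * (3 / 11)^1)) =-385 / 36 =-10.69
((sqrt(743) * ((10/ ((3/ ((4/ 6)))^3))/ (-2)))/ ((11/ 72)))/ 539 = -320 * sqrt(743)/ 480249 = -0.02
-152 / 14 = -76 / 7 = -10.86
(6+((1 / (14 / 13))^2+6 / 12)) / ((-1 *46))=-1443 / 9016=-0.16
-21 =-21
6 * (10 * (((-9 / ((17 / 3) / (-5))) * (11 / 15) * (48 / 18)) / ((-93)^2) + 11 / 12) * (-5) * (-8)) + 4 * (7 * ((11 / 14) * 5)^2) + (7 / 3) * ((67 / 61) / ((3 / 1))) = 2637.31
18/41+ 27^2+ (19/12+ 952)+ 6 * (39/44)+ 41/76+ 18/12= 43454599/25707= 1690.38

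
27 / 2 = 13.50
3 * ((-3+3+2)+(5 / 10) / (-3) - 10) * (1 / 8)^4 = -49 / 8192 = -0.01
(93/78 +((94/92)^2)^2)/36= 44278807/698483136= 0.06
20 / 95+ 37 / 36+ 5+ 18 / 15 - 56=-166081 / 3420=-48.56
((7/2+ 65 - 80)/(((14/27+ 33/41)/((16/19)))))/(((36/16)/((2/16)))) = -11316/27835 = -0.41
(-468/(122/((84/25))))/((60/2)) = -3276/7625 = -0.43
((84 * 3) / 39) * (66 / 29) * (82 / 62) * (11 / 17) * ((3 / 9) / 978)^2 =69454 / 47508321159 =0.00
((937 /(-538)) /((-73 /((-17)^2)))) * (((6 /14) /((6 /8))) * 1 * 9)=35.46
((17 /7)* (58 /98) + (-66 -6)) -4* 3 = -28319 /343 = -82.56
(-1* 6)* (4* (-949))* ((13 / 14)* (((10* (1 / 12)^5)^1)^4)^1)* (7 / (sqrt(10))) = 1542125* sqrt(10) / 39934999921327865856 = 0.00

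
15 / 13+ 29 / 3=422 / 39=10.82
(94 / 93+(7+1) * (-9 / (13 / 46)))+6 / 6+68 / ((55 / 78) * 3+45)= -372204113 / 1481025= -251.32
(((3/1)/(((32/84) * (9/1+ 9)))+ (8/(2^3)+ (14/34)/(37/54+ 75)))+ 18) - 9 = 11609041/1111664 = 10.44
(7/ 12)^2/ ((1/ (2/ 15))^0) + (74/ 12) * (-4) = -3503/ 144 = -24.33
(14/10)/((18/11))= 77/90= 0.86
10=10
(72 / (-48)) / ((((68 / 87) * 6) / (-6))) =1.92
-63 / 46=-1.37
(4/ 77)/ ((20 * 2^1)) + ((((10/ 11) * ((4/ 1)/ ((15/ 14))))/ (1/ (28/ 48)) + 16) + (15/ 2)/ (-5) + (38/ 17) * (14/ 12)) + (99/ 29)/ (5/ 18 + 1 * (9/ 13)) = 8766742252/ 387771615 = 22.61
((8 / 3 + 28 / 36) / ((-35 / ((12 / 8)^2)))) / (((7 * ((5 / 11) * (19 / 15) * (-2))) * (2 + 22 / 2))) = 1023 / 484120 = 0.00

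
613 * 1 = 613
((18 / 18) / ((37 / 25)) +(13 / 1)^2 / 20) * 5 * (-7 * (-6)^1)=141813 / 74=1916.39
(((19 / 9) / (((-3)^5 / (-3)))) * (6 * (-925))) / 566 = -17575 / 68769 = -0.26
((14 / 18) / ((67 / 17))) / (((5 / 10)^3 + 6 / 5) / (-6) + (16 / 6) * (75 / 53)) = 504560 / 9083391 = 0.06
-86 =-86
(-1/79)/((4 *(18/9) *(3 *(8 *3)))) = -1/45504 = -0.00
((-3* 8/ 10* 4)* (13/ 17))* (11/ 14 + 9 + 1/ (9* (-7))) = -128024/ 1785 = -71.72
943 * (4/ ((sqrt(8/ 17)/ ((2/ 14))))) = 943 * sqrt(34)/ 7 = 785.51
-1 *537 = -537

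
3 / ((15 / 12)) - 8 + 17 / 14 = -307 / 70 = -4.39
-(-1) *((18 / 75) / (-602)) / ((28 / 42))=-9 / 15050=-0.00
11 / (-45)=-11 / 45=-0.24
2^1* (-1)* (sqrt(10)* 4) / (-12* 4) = sqrt(10) / 6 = 0.53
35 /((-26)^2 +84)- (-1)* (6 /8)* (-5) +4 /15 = -7837 /2280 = -3.44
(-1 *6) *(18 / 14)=-54 / 7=-7.71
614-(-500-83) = 1197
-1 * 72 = -72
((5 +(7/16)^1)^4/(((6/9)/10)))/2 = 859346415/131072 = 6556.29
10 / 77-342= -26324 / 77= -341.87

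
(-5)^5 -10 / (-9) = -3123.89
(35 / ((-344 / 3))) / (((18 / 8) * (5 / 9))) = -21 / 86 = -0.24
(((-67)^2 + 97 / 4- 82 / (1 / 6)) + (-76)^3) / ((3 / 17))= -29576923 / 12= -2464743.58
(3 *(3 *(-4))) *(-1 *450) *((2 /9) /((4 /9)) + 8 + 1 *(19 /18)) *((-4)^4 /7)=39628800 /7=5661257.14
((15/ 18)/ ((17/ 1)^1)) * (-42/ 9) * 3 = -35/ 51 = -0.69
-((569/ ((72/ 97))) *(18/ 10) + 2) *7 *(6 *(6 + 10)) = -928586.40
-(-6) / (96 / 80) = 5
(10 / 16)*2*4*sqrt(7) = 5*sqrt(7) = 13.23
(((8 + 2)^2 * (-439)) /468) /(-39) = 10975 /4563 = 2.41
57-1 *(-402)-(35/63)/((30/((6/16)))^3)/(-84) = 35533209601/77414400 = 459.00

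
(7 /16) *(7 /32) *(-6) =-147 /256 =-0.57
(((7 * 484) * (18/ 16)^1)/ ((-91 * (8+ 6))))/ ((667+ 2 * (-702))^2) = -9/ 1633996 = -0.00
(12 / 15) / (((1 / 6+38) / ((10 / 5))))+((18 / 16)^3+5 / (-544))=1.46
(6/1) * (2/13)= 12/13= 0.92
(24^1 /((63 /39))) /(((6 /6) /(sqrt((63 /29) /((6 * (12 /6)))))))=52 * sqrt(609) /203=6.32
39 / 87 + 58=58.45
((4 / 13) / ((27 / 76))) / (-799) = -304 / 280449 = -0.00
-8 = -8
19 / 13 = 1.46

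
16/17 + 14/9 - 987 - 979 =-300416/153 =-1963.50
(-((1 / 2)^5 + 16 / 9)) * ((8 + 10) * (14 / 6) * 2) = -3647 / 24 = -151.96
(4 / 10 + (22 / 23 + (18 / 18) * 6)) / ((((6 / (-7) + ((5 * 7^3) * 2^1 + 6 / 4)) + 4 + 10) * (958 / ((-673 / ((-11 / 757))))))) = 1005676014 / 9740405125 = 0.10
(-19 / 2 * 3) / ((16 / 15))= -855 / 32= -26.72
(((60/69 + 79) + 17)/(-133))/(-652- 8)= 557/504735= 0.00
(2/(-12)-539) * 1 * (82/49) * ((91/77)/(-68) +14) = -1387229465/109956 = -12616.22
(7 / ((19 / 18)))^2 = 15876 / 361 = 43.98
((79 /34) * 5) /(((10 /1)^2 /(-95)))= -1501 /136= -11.04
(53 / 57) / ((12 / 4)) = 53 / 171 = 0.31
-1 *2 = -2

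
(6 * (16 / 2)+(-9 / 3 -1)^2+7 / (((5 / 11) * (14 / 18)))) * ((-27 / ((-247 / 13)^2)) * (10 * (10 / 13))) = -226260 / 4693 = -48.21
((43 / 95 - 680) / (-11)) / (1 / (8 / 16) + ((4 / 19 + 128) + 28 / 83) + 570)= 5358231 / 60762020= 0.09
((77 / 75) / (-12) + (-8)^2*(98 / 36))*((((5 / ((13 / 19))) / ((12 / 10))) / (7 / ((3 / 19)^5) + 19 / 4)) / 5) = 1410507 / 474400030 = 0.00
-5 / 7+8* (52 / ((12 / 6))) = 207.29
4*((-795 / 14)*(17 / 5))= -5406 / 7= -772.29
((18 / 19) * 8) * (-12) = -1728 / 19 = -90.95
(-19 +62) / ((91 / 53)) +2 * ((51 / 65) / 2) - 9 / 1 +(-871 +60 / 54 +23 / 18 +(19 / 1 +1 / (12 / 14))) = -261959 / 315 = -831.62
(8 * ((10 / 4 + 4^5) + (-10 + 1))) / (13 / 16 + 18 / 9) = 26048 / 9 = 2894.22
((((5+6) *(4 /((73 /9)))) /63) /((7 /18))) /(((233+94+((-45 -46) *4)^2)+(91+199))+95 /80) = 12672 /7618391179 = 0.00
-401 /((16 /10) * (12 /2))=-2005 /48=-41.77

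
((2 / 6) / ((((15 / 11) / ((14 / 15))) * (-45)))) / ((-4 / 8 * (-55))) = -28 / 151875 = -0.00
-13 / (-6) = 13 / 6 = 2.17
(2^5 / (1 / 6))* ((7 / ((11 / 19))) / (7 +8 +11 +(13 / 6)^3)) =5515776 / 85943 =64.18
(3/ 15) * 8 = 8/ 5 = 1.60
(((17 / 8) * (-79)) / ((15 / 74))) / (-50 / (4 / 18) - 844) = 49691 / 64140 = 0.77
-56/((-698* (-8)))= -7/698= -0.01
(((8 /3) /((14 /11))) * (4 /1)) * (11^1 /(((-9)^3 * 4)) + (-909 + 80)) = -106364500 /15309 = -6947.84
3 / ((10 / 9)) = 27 / 10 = 2.70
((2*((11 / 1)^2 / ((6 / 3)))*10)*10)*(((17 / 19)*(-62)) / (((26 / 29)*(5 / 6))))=-221909160 / 247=-898417.65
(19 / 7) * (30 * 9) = 5130 / 7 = 732.86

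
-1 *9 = -9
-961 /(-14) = 961 /14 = 68.64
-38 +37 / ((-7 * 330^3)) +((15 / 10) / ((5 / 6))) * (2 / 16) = -4751320631 / 125779500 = -37.78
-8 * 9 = -72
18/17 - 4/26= 200/221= 0.90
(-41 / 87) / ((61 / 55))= -2255 / 5307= -0.42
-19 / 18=-1.06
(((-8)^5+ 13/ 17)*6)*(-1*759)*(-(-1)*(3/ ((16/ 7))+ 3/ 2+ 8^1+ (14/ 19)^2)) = 83192229105579/ 49096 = 1694480794.88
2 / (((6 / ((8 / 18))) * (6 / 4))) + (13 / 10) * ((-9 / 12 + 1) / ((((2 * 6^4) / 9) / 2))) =5237 / 51840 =0.10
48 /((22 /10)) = 240 /11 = 21.82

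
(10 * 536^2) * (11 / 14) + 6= 15801322 / 7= 2257331.71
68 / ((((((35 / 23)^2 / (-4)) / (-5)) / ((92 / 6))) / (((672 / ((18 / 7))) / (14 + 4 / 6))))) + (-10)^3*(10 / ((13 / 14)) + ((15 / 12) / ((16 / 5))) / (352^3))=10184475702375329 / 68038164480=149687.69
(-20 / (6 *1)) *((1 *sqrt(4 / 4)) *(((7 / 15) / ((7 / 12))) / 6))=-4 / 9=-0.44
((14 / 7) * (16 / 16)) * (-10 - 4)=-28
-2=-2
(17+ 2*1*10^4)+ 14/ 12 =120109/ 6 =20018.17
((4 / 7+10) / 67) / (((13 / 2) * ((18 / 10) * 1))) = 740 / 54873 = 0.01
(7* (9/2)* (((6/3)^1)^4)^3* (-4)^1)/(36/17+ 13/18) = -157925376/869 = -181732.31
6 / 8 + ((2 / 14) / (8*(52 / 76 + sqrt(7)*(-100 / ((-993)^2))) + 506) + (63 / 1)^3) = 71192737800*sqrt(7) / 160689993103781905967 + 160720685071990784173541139 / 642759972415127623868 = 250047.75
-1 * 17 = -17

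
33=33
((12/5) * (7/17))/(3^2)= 28/255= 0.11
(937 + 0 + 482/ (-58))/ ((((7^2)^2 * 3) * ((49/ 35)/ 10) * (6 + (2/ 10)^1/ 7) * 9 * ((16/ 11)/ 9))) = 9257875/ 88150314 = 0.11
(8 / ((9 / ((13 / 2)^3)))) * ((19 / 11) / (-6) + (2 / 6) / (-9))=-424021 / 5346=-79.32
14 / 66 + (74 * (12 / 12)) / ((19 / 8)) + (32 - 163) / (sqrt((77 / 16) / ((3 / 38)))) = 19669 / 627 - 262 * sqrt(8778) / 1463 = 14.59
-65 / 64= -1.02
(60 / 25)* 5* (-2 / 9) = -8 / 3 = -2.67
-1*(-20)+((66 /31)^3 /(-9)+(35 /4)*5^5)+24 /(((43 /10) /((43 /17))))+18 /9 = 55463635129 /2025788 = 27378.80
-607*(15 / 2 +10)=-21245 / 2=-10622.50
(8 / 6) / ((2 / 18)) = 12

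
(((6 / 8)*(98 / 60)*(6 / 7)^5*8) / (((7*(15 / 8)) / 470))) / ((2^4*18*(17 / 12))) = 81216 / 204085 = 0.40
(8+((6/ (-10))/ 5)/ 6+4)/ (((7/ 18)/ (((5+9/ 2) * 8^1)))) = 409716/ 175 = 2341.23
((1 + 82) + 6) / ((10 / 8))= 356 / 5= 71.20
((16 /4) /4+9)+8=18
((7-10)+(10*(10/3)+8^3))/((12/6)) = 1627/6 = 271.17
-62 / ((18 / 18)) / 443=-62 / 443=-0.14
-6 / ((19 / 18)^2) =-1944 / 361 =-5.39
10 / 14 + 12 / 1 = 89 / 7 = 12.71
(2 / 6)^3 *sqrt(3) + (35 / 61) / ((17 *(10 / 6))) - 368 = -381595 / 1037 + sqrt(3) / 27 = -367.92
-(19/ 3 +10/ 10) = -22/ 3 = -7.33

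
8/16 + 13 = 27/2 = 13.50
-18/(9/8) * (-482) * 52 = 401024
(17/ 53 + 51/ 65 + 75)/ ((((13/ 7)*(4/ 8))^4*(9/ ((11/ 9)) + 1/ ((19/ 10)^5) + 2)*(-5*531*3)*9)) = -39190366158615056/ 258087655919308992075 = -0.00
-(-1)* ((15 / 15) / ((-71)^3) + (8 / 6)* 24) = 11453151 / 357911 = 32.00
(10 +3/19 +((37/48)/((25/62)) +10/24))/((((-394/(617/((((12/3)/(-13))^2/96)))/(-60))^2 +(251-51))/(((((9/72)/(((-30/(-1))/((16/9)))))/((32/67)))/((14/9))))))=933248206860848541/1499306303142163455520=0.00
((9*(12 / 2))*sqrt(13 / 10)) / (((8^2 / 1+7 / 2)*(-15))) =-2*sqrt(130) / 375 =-0.06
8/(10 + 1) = 8/11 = 0.73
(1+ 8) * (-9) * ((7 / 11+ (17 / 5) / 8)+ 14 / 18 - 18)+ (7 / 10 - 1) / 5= 2879733 / 2200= 1308.97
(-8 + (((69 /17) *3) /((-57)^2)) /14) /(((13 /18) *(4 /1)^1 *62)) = -6185889 /138499816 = -0.04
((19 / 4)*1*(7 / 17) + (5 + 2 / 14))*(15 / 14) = 50685 / 6664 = 7.61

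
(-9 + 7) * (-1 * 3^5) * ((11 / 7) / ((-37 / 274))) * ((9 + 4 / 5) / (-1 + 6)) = -10253628 / 925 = -11085.00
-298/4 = -149/2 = -74.50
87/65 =1.34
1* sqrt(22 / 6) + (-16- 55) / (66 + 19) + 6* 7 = sqrt(33) / 3 + 3499 / 85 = 43.08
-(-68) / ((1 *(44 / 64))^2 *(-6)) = -8704 / 363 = -23.98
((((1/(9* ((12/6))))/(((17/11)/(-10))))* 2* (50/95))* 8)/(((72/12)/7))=-30800/8721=-3.53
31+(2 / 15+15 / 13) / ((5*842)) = 25449701 / 820950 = 31.00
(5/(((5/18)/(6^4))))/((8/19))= 55404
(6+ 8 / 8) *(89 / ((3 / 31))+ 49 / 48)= 103117 / 16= 6444.81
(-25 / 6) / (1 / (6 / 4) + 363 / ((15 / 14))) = -125 / 10184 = -0.01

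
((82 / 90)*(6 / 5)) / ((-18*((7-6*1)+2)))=-41 / 2025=-0.02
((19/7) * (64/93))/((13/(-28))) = -4.02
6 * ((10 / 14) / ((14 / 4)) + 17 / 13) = 5778 / 637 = 9.07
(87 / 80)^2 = 7569 / 6400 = 1.18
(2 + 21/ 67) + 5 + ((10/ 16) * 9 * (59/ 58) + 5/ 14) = 13.39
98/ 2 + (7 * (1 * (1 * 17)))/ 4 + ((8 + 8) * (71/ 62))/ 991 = 9679387/ 122884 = 78.77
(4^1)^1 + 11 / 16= 75 / 16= 4.69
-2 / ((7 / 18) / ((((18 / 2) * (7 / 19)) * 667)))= -216108 / 19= -11374.11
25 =25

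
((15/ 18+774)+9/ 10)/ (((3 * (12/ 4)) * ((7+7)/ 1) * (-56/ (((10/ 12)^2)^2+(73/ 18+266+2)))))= -29.96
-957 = -957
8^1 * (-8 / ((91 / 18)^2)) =-20736 / 8281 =-2.50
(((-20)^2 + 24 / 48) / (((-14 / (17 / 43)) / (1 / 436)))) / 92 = -13617 / 48294848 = -0.00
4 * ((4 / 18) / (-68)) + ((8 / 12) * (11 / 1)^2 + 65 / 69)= 287135 / 3519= 81.60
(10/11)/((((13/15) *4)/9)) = 675/286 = 2.36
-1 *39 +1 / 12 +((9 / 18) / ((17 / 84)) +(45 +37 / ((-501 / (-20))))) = 341735 / 34068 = 10.03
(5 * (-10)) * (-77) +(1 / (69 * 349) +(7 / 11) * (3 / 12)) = 4079490011 / 1059564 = 3850.16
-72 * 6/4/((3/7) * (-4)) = 63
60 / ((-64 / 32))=-30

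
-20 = -20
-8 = -8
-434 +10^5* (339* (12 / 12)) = 33899566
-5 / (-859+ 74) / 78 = 1 / 12246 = 0.00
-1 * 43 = -43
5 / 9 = 0.56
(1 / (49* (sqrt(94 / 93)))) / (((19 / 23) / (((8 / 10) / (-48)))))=-23* sqrt(8742) / 5250840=-0.00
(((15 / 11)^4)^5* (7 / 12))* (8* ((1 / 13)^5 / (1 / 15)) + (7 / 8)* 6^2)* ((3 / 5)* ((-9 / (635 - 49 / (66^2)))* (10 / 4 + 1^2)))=-6174446651412591738338470458984375 / 22840151937892883739362402809052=-270.33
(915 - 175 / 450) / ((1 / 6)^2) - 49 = 32877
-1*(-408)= 408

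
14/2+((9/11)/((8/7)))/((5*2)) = 6223/880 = 7.07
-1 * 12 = -12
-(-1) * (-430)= -430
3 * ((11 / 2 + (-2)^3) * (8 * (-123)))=7380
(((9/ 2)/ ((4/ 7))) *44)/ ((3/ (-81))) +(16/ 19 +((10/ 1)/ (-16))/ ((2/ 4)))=-711049/ 76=-9355.91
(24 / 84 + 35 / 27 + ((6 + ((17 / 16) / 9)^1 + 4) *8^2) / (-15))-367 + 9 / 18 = -771287 / 1890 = -408.09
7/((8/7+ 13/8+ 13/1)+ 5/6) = 1176/2789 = 0.42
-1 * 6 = -6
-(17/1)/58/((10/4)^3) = -68/3625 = -0.02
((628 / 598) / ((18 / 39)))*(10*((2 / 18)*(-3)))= -1570 / 207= -7.58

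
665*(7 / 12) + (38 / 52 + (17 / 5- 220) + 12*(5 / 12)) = 138097 / 780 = 177.05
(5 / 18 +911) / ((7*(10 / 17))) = 278851 / 1260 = 221.31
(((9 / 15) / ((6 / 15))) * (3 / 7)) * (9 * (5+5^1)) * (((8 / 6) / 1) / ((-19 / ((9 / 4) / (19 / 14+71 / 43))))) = -104490 / 34409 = -3.04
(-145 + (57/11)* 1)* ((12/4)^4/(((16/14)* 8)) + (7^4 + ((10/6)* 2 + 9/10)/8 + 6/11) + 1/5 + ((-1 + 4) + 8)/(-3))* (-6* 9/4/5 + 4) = -16943485429/38720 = -437590.02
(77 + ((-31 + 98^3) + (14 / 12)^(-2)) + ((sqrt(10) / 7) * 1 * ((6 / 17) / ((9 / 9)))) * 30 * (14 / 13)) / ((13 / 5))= 1800 * sqrt(10) / 2873 + 17738730 / 49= 362016.88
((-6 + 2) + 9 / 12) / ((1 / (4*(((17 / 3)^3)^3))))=-1541642394461 / 19683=-78323547.96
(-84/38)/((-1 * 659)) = 42/12521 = 0.00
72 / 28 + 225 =1593 / 7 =227.57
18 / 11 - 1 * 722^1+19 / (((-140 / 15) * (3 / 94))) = -120759 / 154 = -784.15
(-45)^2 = 2025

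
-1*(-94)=94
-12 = -12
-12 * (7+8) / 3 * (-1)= 60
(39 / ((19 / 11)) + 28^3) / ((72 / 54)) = 16480.93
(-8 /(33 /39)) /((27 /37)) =-3848 /297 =-12.96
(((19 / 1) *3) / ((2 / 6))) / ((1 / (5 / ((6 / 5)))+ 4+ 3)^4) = 66796875 / 1073283121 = 0.06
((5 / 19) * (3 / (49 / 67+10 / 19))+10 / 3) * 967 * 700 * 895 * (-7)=-80680810962500 / 4803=-16798003531.65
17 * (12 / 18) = 34 / 3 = 11.33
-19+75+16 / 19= 1080 / 19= 56.84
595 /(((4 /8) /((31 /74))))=18445 /37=498.51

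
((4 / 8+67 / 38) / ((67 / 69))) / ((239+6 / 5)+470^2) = 4945 / 469185791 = 0.00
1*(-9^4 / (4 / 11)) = -72171 / 4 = -18042.75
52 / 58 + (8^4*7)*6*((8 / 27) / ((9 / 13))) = 172951610 / 2349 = 73627.76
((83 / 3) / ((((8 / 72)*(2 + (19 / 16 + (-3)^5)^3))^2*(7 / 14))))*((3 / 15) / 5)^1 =8355053568 / 9317293038213065178025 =0.00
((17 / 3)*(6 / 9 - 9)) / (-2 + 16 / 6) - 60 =-785 / 6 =-130.83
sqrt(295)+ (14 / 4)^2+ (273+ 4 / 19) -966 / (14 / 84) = -418801 / 76+ sqrt(295) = -5493.36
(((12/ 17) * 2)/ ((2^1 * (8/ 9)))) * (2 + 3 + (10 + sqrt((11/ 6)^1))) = 9 * sqrt(66)/ 68 + 405/ 34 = 12.99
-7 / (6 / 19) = -133 / 6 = -22.17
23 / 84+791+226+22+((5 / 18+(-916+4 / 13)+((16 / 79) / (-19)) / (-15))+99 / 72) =6158150119 / 49172760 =125.23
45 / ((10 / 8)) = 36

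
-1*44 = -44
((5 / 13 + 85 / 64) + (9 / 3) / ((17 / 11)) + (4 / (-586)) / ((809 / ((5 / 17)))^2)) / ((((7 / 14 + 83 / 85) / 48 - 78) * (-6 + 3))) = 842392511723705 / 53926271482048394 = 0.02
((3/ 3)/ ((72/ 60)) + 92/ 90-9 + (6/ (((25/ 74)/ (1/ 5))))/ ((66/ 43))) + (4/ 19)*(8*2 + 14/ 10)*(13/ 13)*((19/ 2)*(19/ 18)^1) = 789601/ 24750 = 31.90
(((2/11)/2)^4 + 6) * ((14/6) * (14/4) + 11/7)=35929423/614922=58.43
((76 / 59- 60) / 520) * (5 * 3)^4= -4384125 / 767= -5715.94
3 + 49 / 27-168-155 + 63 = -6890 / 27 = -255.19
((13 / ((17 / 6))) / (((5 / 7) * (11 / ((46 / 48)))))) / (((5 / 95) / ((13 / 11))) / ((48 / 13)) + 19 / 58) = 1064532 / 646085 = 1.65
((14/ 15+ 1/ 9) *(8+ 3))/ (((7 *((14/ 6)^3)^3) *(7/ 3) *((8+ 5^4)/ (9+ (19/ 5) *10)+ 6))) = 53141913/ 3015423283075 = 0.00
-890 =-890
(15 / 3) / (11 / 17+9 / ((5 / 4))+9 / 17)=425 / 712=0.60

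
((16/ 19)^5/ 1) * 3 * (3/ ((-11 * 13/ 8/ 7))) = -528482304/ 354082157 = -1.49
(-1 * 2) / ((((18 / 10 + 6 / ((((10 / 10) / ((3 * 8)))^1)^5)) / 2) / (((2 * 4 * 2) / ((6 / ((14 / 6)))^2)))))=-3920 / 19349177049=-0.00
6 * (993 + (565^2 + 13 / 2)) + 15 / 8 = 15370791 / 8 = 1921348.88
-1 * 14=-14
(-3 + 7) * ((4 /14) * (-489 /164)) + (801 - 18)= 779.59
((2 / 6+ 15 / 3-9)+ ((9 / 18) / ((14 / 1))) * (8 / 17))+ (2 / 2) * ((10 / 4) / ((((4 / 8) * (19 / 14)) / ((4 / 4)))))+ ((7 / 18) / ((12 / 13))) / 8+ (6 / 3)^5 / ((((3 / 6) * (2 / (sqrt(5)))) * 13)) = 339959 / 3907008+ 32 * sqrt(5) / 13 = 5.59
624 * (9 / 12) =468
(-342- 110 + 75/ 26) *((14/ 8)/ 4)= -81739/ 416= -196.49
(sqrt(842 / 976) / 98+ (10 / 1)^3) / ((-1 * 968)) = -1.03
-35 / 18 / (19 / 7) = -245 / 342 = -0.72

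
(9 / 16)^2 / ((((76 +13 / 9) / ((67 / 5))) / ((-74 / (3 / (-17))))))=602397 / 26240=22.96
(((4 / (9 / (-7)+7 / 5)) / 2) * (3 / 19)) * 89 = 9345 / 38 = 245.92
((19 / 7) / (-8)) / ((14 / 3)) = -57 / 784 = -0.07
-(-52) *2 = 104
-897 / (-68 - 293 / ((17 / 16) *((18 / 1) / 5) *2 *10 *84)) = 5764122 / 437261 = 13.18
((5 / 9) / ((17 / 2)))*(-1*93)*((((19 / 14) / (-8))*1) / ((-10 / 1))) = -589 / 5712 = -0.10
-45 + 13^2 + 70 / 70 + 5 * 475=2500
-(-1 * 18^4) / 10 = 52488 / 5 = 10497.60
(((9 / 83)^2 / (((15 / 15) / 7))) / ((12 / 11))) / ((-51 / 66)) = -22869 / 234226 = -0.10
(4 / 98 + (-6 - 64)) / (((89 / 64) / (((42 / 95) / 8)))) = -164544 / 59185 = -2.78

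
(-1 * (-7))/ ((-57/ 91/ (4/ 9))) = -2548/ 513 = -4.97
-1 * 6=-6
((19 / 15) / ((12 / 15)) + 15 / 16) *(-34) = -2057 / 24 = -85.71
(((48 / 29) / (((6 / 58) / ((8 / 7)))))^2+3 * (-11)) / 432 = 14767 / 21168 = 0.70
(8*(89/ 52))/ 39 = 178/ 507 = 0.35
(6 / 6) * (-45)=-45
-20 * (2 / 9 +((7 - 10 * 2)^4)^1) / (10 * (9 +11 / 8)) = -49552 / 9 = -5505.78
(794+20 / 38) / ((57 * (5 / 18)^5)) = 9508306176 / 1128125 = 8428.42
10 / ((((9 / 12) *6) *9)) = 20 / 81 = 0.25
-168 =-168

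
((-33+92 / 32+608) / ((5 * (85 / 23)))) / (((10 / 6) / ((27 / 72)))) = 956961 / 136000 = 7.04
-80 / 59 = -1.36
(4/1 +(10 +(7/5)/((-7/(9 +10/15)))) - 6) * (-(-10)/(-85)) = -182/255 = -0.71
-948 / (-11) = 948 / 11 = 86.18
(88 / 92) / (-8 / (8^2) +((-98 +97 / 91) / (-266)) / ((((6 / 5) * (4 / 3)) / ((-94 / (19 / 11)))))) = -0.08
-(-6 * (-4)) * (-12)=288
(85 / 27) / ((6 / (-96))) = -50.37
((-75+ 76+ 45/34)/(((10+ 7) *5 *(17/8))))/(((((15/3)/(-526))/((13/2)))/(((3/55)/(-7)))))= 3241212/47287625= 0.07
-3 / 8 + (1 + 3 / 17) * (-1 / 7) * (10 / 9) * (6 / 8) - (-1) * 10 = 27089 / 2856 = 9.48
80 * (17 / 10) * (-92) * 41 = -512992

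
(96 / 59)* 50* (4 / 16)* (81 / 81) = 1200 / 59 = 20.34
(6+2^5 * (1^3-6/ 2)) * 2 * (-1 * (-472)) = -54752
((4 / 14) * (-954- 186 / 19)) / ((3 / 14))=-1285.05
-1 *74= -74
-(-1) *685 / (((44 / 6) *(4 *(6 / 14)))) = 4795 / 88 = 54.49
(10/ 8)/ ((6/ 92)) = 115/ 6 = 19.17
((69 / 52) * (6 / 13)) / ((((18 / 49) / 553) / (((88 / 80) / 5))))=6855541 / 33800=202.83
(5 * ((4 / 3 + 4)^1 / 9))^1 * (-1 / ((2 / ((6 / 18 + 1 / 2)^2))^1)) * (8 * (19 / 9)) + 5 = -27065 / 2187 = -12.38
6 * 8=48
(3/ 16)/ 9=1/ 48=0.02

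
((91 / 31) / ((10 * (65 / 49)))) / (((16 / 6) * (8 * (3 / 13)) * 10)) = 4459 / 992000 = 0.00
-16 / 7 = -2.29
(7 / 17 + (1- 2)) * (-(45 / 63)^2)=0.30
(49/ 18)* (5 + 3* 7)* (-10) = -6370/ 9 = -707.78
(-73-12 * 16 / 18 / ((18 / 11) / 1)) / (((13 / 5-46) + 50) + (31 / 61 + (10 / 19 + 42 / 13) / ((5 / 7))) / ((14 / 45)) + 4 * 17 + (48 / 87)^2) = -1904376740630 / 2237894428113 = -0.85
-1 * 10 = -10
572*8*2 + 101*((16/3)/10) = 138088/15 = 9205.87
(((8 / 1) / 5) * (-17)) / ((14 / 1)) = -68 / 35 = -1.94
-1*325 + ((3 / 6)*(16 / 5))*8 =-1561 / 5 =-312.20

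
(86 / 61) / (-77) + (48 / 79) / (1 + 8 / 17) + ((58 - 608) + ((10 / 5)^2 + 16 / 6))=-15109828544 / 27829725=-542.94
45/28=1.61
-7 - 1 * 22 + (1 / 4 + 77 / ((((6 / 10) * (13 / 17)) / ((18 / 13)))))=137645 / 676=203.62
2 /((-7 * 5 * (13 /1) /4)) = -0.02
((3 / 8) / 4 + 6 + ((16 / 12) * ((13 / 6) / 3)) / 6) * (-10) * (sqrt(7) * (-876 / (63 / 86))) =254431645 * sqrt(7) / 3402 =197872.68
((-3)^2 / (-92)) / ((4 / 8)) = -0.20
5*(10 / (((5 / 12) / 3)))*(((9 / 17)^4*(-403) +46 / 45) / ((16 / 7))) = -805992383 / 167042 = -4825.09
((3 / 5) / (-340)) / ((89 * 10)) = -3 / 1513000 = -0.00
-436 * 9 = -3924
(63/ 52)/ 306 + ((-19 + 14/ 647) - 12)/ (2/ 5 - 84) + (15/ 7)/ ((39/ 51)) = 5316289987/ 1673519848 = 3.18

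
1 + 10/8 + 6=33/4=8.25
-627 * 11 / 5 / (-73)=6897 / 365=18.90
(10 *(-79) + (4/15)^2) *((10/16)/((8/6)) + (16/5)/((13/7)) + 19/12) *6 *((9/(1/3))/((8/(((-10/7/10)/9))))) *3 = 2093439919/728000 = 2875.60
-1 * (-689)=689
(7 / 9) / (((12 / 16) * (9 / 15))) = 140 / 81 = 1.73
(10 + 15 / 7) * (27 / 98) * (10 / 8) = 11475 / 2744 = 4.18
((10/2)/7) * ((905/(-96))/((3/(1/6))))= -4525/12096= -0.37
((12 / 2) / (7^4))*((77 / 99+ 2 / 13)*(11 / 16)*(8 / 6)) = 1199 / 561834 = 0.00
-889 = -889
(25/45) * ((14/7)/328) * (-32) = -40/369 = -0.11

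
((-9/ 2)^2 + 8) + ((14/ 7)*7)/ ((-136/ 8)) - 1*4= 1593/ 68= 23.43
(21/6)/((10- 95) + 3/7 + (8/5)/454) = -55615/1343784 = -0.04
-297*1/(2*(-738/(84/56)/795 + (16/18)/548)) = 97043265/403364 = 240.58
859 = 859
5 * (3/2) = 15/2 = 7.50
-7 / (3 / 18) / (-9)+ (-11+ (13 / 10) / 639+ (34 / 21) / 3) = -86353 / 14910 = -5.79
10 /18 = 5 /9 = 0.56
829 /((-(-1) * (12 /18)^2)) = 7461 /4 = 1865.25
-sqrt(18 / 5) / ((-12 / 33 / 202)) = 3333 * sqrt(10) / 10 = 1053.99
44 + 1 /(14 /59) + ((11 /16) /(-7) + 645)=77629 /112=693.12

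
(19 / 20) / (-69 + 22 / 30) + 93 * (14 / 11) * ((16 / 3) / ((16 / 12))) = 21331341 / 45056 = 473.44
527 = 527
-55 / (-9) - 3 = 28 / 9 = 3.11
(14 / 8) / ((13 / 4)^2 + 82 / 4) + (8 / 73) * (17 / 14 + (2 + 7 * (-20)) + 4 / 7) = -539544 / 36281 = -14.87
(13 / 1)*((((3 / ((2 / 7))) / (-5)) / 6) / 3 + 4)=3029 / 60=50.48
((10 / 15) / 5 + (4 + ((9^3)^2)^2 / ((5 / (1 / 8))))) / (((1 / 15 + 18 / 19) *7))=946969622873 / 952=994715990.41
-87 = -87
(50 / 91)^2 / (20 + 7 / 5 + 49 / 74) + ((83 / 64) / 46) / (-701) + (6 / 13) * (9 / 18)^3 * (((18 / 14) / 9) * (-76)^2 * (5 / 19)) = 1749542899879631 / 139504560354432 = 12.54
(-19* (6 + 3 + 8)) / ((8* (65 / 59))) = -19057 / 520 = -36.65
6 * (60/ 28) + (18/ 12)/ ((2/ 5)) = 16.61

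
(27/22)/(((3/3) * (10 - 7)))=9/22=0.41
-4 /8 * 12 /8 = -3 /4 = -0.75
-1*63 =-63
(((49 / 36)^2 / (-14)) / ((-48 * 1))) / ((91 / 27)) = 49 / 59904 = 0.00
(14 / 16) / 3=7 / 24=0.29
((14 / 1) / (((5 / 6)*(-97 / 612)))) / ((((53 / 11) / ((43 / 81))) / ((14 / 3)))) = -54.50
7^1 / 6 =7 / 6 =1.17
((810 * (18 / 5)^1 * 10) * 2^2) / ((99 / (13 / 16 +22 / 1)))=295650 / 11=26877.27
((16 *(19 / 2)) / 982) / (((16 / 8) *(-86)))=-19 / 21113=-0.00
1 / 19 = 0.05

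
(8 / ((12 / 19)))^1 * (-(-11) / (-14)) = -209 / 21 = -9.95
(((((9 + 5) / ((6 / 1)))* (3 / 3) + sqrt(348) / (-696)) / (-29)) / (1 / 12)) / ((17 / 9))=-252 / 493 + 9* sqrt(87) / 14297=-0.51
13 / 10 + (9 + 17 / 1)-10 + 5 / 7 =18.01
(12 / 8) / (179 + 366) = 3 / 1090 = 0.00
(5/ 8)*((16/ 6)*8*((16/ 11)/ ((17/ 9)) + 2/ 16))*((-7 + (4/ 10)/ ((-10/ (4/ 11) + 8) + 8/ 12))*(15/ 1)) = -26559065/ 21131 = -1256.88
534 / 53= 10.08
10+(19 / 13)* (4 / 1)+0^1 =15.85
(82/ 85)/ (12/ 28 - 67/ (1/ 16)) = -0.00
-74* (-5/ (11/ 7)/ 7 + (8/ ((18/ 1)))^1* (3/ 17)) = 15614/ 561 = 27.83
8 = 8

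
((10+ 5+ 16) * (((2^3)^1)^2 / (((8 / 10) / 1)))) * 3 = 7440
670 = 670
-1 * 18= -18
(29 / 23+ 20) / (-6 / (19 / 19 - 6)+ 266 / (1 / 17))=2445 / 520168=0.00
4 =4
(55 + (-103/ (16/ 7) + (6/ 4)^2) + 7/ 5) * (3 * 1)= 40.76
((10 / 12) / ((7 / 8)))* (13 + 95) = 720 / 7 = 102.86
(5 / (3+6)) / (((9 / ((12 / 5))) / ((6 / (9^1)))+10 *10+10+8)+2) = 8 / 1809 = 0.00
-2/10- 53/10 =-11/2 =-5.50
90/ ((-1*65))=-18/ 13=-1.38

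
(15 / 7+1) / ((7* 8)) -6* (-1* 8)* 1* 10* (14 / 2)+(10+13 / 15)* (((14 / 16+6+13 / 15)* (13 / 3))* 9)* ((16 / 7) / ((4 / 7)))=242310823 / 14700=16483.73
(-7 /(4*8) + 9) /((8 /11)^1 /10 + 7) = 15455 /12448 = 1.24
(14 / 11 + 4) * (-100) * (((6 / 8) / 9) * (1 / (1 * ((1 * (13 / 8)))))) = -11600 / 429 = -27.04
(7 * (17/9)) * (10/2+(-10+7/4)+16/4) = 119/12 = 9.92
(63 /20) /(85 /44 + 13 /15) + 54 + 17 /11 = 1151386 /20317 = 56.67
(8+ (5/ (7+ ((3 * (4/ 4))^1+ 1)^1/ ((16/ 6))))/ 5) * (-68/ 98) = -276/ 49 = -5.63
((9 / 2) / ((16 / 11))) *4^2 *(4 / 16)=99 / 8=12.38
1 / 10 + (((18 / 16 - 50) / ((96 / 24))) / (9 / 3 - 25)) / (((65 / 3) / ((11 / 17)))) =97 / 832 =0.12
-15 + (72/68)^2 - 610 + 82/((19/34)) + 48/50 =-65367891/137275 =-476.18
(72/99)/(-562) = -4/3091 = -0.00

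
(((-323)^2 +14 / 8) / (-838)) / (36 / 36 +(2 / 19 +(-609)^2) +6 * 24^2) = -7929137 / 23840845248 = -0.00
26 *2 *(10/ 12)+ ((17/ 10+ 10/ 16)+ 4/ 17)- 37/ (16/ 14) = 13789/ 1020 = 13.52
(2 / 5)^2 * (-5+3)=-8 / 25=-0.32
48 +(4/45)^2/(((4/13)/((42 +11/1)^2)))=243268/2025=120.13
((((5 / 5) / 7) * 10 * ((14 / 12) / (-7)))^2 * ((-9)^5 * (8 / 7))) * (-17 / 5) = 4461480 / 343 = 13007.23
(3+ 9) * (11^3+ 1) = 15984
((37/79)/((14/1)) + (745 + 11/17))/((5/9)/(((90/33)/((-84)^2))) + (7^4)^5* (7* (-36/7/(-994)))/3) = 2986320705/3857796490962701294252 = 0.00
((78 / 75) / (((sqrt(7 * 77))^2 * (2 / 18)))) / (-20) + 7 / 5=188533 / 134750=1.40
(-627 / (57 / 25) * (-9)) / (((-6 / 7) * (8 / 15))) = -5414.06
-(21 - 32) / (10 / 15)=33 / 2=16.50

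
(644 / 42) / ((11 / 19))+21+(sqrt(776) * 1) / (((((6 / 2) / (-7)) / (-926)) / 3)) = 1567 / 33+12964 * sqrt(194) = 180615.11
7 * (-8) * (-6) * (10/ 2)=1680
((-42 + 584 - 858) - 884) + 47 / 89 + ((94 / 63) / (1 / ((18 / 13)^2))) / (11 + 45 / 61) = -22601102087 / 18846373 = -1199.23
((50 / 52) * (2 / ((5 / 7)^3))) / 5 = 343 / 325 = 1.06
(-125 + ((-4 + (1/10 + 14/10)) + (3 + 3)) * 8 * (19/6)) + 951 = 2744/3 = 914.67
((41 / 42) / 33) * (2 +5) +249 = 49343 / 198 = 249.21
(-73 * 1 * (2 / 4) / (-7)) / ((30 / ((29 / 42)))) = 2117 / 17640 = 0.12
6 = 6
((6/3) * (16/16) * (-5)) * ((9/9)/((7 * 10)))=-1/7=-0.14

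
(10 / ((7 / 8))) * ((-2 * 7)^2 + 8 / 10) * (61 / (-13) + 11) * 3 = 3873024 / 91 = 42560.70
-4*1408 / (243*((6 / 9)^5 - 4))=1408 / 235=5.99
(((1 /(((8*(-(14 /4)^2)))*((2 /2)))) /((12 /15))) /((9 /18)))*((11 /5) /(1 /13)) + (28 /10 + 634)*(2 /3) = 1245983 /2940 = 423.80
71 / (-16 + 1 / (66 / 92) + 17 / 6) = -1562 / 259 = -6.03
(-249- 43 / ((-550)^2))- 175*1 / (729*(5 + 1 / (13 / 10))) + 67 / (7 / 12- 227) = -40743563043127 / 163407172500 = -249.34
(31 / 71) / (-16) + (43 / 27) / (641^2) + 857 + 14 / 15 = 54058985177191 / 63012710160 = 857.91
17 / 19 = 0.89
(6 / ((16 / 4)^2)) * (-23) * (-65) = 560.62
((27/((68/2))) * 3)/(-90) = -9/340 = -0.03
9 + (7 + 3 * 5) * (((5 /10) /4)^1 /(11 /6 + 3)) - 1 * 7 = 149 /58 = 2.57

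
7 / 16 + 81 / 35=1541 / 560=2.75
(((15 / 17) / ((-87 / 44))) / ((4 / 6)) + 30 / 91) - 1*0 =-15240 / 44863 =-0.34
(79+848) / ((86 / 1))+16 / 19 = 18989 / 1634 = 11.62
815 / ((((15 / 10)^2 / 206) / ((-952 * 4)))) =-2557300480 / 9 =-284144497.78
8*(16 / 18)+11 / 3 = 97 / 9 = 10.78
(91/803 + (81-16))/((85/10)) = 104572/13651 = 7.66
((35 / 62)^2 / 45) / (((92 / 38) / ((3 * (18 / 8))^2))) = 377055 / 2829184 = 0.13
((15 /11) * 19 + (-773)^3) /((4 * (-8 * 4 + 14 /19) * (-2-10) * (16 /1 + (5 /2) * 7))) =-48267493619 /5253336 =-9187.97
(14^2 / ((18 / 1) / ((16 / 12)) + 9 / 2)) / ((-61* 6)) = -49 / 1647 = -0.03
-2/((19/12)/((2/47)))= -48/893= -0.05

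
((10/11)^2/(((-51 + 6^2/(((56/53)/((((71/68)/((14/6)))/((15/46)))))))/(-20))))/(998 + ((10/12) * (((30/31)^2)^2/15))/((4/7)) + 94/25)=384646496500000/98964383216394663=0.00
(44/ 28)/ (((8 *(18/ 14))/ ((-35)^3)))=-471625/ 72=-6550.35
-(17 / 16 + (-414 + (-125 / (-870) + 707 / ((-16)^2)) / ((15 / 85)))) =26490779 / 66816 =396.47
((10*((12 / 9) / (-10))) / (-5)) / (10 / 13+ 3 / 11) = 572 / 2235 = 0.26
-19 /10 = -1.90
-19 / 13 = -1.46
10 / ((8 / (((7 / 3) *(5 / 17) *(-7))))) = -1225 / 204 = -6.00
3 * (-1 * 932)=-2796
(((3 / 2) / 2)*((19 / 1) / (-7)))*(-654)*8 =74556 / 7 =10650.86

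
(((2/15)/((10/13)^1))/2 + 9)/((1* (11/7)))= 9541/1650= 5.78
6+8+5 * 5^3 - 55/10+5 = 1277/2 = 638.50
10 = 10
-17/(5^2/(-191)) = 3247/25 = 129.88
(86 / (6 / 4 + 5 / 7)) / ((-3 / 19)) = -22876 / 93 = -245.98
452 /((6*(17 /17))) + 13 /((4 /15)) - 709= -7019 /12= -584.92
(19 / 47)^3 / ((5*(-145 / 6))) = -41154 / 75271675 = -0.00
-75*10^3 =-75000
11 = 11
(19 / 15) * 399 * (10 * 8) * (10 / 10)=40432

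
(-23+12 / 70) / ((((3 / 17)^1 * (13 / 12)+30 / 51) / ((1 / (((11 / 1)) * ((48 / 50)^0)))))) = -54332 / 20405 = -2.66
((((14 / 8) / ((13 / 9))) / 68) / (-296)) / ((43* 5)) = -63 / 225031040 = -0.00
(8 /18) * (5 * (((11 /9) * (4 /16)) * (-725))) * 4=-159500 /81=-1969.14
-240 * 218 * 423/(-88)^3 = 691605/21296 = 32.48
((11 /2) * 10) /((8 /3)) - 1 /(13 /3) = 20.39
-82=-82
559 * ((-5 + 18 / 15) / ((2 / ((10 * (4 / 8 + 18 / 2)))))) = -100899.50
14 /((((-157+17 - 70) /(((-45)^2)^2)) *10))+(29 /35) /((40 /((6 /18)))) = -114817471 /4200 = -27337.49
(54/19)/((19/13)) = 702/361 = 1.94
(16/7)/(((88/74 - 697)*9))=-592/1621935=-0.00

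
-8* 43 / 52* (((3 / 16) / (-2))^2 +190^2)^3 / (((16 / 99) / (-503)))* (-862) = -46619831364429369583353660522129 / 55834574848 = -834963487970380714008.33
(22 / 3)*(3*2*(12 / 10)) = 264 / 5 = 52.80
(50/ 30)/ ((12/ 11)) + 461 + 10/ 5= 16723/ 36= 464.53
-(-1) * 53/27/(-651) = -53/17577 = -0.00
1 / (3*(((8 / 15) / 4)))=5 / 2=2.50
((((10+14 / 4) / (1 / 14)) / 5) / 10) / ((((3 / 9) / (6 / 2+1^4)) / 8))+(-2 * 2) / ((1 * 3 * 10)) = 27206 / 75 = 362.75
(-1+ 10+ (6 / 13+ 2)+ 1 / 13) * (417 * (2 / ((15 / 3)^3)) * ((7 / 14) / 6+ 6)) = 30441 / 65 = 468.32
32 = 32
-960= -960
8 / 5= 1.60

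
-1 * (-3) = 3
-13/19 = -0.68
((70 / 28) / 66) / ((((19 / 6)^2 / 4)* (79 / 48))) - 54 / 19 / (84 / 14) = -0.46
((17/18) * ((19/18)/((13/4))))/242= 323/254826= 0.00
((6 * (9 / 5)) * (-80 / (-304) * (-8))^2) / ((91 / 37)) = 639360 / 32851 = 19.46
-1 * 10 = -10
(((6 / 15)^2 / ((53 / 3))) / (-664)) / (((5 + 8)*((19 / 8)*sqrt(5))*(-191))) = 12*sqrt(5) / 25941452875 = 0.00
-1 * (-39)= 39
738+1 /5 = 3691 /5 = 738.20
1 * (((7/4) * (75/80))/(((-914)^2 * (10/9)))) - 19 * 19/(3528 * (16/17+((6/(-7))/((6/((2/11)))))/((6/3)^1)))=-902306777347/8185009512960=-0.11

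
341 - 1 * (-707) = 1048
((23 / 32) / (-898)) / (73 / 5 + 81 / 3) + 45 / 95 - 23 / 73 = 1314799855 / 8290221056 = 0.16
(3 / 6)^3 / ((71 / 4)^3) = 8 / 357911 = 0.00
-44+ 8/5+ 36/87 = -6088/145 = -41.99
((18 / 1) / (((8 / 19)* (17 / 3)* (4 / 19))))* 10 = 48735 / 136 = 358.35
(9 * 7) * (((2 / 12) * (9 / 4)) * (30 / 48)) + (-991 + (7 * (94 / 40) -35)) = -318331 / 320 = -994.78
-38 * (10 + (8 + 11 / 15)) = -10678 / 15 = -711.87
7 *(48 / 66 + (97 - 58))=3059 / 11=278.09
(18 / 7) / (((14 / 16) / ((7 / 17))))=144 / 119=1.21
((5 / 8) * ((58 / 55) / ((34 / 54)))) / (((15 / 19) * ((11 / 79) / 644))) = 63073521 / 10285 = 6132.57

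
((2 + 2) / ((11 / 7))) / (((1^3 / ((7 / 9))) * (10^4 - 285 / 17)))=476 / 2400255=0.00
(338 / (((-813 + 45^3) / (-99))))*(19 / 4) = -105963 / 60208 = -1.76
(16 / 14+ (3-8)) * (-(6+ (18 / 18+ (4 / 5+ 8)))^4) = 1051652187 / 4375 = 240377.64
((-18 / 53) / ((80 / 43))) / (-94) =387 / 199280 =0.00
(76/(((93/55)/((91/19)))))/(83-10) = 20020/6789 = 2.95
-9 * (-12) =108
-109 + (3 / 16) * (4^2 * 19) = -52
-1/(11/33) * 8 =-24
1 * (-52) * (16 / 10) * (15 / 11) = -1248 / 11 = -113.45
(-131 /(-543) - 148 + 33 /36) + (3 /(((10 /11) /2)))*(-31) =-3816661 /10860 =-351.44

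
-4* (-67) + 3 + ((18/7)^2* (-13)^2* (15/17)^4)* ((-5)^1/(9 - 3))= -1200943391/4092529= -293.45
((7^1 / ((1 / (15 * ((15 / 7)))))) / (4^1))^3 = 11390625 / 64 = 177978.52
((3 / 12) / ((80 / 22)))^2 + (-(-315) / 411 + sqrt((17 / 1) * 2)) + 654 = sqrt(34) + 2296413377 / 3507200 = 660.60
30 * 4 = 120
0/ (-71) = 0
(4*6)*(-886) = -21264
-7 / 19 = -0.37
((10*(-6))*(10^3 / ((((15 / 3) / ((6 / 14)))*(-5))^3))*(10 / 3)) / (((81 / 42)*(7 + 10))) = 128 / 4165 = 0.03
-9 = -9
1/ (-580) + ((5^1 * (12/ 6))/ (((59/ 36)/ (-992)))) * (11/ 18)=-126579259/ 34220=-3698.98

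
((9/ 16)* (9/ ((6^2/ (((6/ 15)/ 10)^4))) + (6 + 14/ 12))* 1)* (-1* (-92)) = 2317968957/ 6250000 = 370.88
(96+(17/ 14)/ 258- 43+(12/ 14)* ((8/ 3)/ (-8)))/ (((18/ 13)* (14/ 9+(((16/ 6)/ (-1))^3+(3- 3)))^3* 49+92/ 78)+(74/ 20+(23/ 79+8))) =-101832118245/ 691240552349822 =-0.00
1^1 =1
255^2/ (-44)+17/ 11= -64957/ 44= -1476.30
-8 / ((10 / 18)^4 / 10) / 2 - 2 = -52738 / 125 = -421.90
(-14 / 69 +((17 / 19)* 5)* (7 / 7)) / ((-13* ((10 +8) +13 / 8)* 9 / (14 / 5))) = -627088 / 120408795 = -0.01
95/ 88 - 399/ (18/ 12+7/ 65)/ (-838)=50725/ 36872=1.38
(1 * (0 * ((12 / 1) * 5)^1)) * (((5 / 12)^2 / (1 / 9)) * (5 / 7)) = 0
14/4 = 7/2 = 3.50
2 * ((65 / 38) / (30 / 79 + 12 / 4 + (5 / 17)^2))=1484015 / 1503622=0.99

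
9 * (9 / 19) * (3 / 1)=243 / 19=12.79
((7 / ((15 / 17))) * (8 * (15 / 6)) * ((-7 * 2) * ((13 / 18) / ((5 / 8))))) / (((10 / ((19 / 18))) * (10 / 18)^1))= -1646008 / 3375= -487.71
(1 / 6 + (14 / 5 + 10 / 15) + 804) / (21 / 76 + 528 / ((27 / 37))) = 1.12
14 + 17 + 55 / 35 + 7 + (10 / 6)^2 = 2668 / 63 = 42.35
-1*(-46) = 46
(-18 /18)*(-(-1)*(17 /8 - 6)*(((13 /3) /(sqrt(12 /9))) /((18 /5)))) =2015*sqrt(3) /864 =4.04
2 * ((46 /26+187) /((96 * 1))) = 409 /104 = 3.93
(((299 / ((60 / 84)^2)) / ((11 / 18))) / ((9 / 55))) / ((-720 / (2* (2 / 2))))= -14651 / 900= -16.28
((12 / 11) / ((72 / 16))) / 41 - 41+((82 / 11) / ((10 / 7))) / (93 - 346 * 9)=-279278042 / 6812355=-41.00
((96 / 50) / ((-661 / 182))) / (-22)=4368 / 181775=0.02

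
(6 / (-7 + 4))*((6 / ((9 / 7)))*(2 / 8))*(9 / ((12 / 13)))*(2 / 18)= -91 / 36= -2.53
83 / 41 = 2.02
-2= -2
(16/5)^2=256/25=10.24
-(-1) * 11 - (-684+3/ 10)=6947/ 10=694.70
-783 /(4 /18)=-7047 /2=-3523.50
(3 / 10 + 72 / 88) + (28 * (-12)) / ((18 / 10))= -61231 / 330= -185.55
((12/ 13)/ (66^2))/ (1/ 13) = 1/ 363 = 0.00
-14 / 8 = -7 / 4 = -1.75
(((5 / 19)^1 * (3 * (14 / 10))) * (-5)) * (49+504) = -58065 / 19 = -3056.05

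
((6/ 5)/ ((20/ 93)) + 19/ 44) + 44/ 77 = 50691/ 7700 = 6.58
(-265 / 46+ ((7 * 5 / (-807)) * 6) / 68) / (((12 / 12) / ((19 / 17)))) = -11520175 / 1788043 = -6.44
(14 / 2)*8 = 56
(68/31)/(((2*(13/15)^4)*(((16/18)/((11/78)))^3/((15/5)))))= 92784841875/3983777847296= 0.02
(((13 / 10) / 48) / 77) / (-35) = -13 / 1293600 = -0.00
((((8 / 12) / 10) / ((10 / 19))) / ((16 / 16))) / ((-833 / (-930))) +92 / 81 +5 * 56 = 94893089 / 337365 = 281.28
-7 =-7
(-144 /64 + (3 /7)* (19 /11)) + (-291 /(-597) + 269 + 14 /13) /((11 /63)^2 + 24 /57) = 16216488449895 /27131700596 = 597.70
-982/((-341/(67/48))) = 32897/8184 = 4.02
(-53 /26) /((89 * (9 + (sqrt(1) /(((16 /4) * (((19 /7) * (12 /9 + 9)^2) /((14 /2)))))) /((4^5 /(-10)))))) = -990952448 /389385669231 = -0.00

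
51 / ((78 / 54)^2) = 4131 / 169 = 24.44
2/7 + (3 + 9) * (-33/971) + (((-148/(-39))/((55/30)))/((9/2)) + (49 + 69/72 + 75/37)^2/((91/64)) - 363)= 6139445214074/3991884897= 1537.98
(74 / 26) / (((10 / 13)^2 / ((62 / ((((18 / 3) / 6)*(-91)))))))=-1147 / 350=-3.28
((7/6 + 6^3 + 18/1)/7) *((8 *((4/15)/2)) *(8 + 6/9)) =293488/945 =310.57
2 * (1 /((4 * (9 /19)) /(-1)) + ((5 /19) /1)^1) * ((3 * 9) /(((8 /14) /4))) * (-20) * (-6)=-12003.16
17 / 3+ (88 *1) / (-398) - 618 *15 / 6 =-919114 / 597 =-1539.55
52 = 52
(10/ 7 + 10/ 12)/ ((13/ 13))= 95/ 42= 2.26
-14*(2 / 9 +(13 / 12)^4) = -232183 / 10368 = -22.39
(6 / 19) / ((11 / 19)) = 6 / 11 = 0.55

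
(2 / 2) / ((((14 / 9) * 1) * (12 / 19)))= 57 / 56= 1.02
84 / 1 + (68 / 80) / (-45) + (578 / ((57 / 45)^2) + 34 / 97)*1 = 14011101511 / 31515300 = 444.58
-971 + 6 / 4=-1939 / 2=-969.50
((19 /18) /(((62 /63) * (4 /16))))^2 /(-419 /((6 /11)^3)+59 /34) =-64954008 /9104841701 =-0.01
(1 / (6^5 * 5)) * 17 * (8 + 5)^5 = 6311981 / 38880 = 162.35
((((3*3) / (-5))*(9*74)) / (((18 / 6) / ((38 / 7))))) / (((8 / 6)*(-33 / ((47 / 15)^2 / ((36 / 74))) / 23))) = 1321540877 / 57750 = 22883.82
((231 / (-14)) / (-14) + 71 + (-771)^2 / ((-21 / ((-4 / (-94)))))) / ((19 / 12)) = -235293 / 329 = -715.18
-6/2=-3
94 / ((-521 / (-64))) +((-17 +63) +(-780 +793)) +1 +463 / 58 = 2403231 / 30218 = 79.53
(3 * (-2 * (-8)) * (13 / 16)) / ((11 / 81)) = 3159 / 11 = 287.18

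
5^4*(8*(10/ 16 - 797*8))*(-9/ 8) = 286891875/ 8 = 35861484.38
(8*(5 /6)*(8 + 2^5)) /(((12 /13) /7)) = 18200 /9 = 2022.22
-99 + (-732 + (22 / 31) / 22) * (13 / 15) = -341018 / 465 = -733.37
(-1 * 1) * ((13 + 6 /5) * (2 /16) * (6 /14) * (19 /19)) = -213 /280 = -0.76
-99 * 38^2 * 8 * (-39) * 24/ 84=89204544/ 7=12743506.29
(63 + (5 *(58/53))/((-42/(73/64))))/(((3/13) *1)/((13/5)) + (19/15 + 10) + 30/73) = 276165657235/51700850432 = 5.34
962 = 962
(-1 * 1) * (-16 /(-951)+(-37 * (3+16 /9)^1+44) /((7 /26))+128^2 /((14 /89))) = -2070239210 /19971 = -103662.27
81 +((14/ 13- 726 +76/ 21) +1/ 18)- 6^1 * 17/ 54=-116869/ 182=-642.14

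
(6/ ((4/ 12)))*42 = 756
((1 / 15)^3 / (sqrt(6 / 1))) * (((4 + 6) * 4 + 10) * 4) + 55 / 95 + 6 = 4 * sqrt(6) / 405 + 125 / 19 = 6.60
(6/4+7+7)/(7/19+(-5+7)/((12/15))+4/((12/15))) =589/299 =1.97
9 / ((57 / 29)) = 87 / 19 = 4.58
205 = 205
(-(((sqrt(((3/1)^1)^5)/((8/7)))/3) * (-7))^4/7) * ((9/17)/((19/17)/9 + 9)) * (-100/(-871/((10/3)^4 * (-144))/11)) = 928686278953125/4863664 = 190943757.41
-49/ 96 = -0.51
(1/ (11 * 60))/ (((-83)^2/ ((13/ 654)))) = 0.00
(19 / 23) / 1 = 19 / 23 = 0.83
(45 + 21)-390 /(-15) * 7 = 248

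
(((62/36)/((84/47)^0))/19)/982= 31/335844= 0.00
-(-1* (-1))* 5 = -5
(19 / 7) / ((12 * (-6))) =-19 / 504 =-0.04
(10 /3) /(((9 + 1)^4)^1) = 1 /3000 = 0.00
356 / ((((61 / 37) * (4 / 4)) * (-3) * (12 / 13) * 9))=-42809 / 4941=-8.66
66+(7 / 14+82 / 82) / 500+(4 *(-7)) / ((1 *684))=11279513 / 171000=65.96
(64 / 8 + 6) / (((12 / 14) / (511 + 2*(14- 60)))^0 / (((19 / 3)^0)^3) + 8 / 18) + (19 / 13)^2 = 1999 / 169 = 11.83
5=5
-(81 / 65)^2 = -6561 / 4225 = -1.55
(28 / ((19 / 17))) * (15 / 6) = 1190 / 19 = 62.63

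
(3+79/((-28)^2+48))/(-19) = -2575/15808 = -0.16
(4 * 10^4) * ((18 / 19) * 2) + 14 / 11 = 15840266 / 209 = 75790.75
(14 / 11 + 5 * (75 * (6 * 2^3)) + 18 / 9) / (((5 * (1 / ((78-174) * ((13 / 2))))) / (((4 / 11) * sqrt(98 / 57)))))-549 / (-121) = 549 / 121-1153361664 * sqrt(114) / 11495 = -1071290.18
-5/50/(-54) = 1/540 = 0.00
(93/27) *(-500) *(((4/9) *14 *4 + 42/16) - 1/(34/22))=-127429375/2754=-46270.65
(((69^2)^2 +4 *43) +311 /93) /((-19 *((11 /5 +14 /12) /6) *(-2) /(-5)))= -316208784000 /59489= -5315416.03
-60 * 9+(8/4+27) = -511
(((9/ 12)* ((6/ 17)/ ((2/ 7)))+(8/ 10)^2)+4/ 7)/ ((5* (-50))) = -25441/ 2975000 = -0.01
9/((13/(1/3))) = 3/13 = 0.23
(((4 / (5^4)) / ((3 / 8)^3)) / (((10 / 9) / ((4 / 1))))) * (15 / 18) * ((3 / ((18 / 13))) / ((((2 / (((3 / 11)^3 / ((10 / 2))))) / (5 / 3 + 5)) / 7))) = 186368 / 2495625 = 0.07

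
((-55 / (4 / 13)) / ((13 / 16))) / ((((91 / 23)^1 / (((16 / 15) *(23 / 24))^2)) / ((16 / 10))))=-92.97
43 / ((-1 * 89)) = -43 / 89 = -0.48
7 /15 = 0.47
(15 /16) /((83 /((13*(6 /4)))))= 585 /2656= 0.22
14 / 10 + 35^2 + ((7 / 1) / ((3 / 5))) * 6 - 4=6462 / 5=1292.40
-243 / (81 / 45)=-135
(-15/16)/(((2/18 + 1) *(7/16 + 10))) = -27/334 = -0.08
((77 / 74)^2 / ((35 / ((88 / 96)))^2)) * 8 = 14641 / 2464200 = 0.01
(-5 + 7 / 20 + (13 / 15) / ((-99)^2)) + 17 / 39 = -32215211 / 7644780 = -4.21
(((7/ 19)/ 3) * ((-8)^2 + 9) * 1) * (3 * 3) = 1533/ 19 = 80.68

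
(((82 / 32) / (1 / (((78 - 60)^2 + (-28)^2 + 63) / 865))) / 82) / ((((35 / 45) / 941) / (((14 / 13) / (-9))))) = -1101911 / 179920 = -6.12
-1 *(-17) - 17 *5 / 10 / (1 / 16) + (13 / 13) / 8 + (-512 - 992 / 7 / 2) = -39297 / 56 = -701.73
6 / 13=0.46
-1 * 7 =-7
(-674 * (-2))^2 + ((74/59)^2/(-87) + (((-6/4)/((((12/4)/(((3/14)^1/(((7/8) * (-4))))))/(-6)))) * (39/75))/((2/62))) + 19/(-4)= 2696480556630599/1483950300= 1817096.27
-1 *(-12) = 12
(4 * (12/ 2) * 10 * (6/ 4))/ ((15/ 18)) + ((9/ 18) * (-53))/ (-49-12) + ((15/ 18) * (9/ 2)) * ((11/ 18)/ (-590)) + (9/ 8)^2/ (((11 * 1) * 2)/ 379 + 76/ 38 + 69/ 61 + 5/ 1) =56593282105547/ 130825780608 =432.59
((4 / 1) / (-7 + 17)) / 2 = 1 / 5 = 0.20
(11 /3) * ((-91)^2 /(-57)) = -91091 /171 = -532.70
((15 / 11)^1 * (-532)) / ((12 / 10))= -6650 / 11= -604.55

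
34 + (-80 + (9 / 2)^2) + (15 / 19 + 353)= 24931 / 76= 328.04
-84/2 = -42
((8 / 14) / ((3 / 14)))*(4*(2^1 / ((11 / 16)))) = 31.03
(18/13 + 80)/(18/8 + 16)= 4232/949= 4.46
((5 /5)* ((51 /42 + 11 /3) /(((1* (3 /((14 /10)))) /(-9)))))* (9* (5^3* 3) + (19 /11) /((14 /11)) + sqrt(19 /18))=-1938029 /28 - 41* sqrt(38) /12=-69236.38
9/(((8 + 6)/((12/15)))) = 18/35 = 0.51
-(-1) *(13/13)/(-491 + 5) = -1/486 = -0.00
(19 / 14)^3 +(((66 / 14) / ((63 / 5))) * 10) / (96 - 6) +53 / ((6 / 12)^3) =31601585 / 74088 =426.54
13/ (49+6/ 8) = 52/ 199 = 0.26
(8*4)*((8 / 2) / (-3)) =-128 / 3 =-42.67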